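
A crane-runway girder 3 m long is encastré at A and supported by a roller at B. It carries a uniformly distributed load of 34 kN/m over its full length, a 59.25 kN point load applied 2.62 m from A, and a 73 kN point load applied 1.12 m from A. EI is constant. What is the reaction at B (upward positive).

Release the roller at B. Primary structure: cantilever fixed at A.
Primary-structure tip deflection at B by superposition:
  UDL 34: wL⁴/(8EI) = 344.2/EI
  point load 59.25 at a = 2.62: Pa²(3L − a)/(6EI) = 432.5/EI
  point load 73 at a = 1.12: Pa²(3L − a)/(6EI) = 120.3/EI
  δ_0 = 897/EI
Tip deflection under a unit load at B: L³/(3EI) = 9/EI.
Compatibility at B: δ_0 − R_B·δ_{BB} = 0, so R_B = 897/9 = 99.67 kN.

R_B = 99.67 kN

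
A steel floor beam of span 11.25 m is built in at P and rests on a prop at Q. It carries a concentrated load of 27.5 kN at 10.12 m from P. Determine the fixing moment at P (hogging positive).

Remove the prop at Q; the released (primary) structure is a cantilever built in at P.
Primary-structure tip deflection at Q by superposition:
  point load 27.5 at a = 10.12: Pa²(3L − a)/(6EI) = 11092/EI
Tip deflection under a unit load at Q: L³/(3EI) = 474.6/EI.
Compatibility at Q: δ_0 − R_Q·δ_{QQ} = 0, so R_Q = 11092/474.6 = 23.37 kN.
Moment equilibrium about P: M_P = Σ(load moments about P) − R_Q·L = 278.3 − 23.37×11.25 = 15.38 kN·m.

M_P = 15.38 kN·m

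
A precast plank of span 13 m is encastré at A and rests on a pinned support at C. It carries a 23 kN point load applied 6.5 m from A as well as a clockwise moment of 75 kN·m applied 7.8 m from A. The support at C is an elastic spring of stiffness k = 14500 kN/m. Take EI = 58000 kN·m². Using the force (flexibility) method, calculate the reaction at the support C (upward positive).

Remove the prop at C; the released (primary) structure is a cantilever built in at A.
Primary-structure tip deflection at C by superposition:
  point load 23 at a = 6.5: Pa²(3L − a)/(6EI) = 5264/EI
  clockwise couple 75 at a = 7.8: M₀a(2L − a)/(2EI) = 5324/EI
  δ_0 = 10587/EI
Tip deflection under a unit load at C: L³/(3EI) = 732.3/EI.
With EI = 58000 kN·m²: δ_0 = 0.18254 m and δ_{CC} = 0.012626 m/kN.
Compatibility — the spring shortens by R_C/k under the reaction it provides: δ_0 − R_C·δ_{CC} = R_C/k. With 1/k = 0.000069 m/kN, R_C = δ_0 / (δ_{CC} + 1/k) = 0.18254 / (0.012626 + 0.000069) = 14.38 kN.

R_C = 14.38 kN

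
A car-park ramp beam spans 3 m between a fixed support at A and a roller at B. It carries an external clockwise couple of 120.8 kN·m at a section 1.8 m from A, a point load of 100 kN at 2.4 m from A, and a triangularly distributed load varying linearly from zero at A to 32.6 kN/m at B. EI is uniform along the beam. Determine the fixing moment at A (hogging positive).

Remove the prop at B; the released (primary) structure is a cantilever built in at A.
Downward deflection at the released point B due to the loads:
  clockwise couple 120.8 at a = 1.8: M₀a(2L − a)/(2EI) = 456.6/EI
  point load 100 at a = 2.4: Pa²(3L − a)/(6EI) = 633.6/EI
  triangular load, peak 32.6 at the free end: 11w₀L⁴/(120EI) = 242.1/EI
  δ_0 = 1332/EI
Tip deflection under a unit load at B: L³/(3EI) = 9/EI.
The prop prevents deflection at B: R_B = δ_0/δ_{BB} = 1332/9 = 148 kN.
Moment equilibrium about A: M_A = Σ(load moments about A) − R_B·L = 458.6 − 148×3 = 14.51 kN·m.

M_A = 14.51 kN·m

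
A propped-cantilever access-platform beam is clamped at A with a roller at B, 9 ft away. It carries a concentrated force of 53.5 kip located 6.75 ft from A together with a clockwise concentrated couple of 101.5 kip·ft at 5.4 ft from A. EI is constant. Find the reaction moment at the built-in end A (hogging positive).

Take the reaction at B as the redundant and release it; the primary structure is a cantilever fixed at A.
Free-end deflection of the primary structure under the applied loading (downward +):
  point load 53.5 at a = 6.75: Pa²(3L − a)/(6EI) = 8227/EI
  clockwise couple 101.5 at a = 5.4: M₀a(2L − a)/(2EI) = 3453/EI
  δ_0 = 11680/EI
Flexibility coefficient — unit upward force at B: δ_{BB} = L³/(3EI) = 243/EI.
The prop prevents deflection at B: R_B = δ_0/δ_{BB} = 11680/243 = 48.07 kip.
Moment equilibrium about A: M_A = Σ(load moments about A) − R_B·L = 462.6 − 48.07×9 = 30.04 kip·ft.

M_A = 30.04 kip·ft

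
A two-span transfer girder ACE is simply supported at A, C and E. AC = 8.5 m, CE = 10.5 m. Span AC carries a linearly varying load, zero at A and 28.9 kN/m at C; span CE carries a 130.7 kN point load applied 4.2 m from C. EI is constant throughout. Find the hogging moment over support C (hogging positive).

M_C = 207.9 kN·m

Release continuity at C by inserting a hinge; the redundant is the internal moment M_C. The primary structure is two simply-supported spans AC and CE.
End slopes at the hinge C, treating each span as simply supported:
  span AC: triangular load, peak 28.9: w₀L³/(45EI) = 394.4/EI
  span CE: point load 130.7 at a = 4.2: Pab(L + b)/(6LEI) = 922.2/EI
  relative rotation θ_0 = (394.4 + 922.2)/EI = 1317/EI
A unit hogging moment at C produces rotation L₁/(3EI) + L₂/(3EI) = 6.333/EI.
Compatibility: M_C·(L₁+L₂)/(3EI) = θ_0, giving M_C = 207.9 kN·m (hogging).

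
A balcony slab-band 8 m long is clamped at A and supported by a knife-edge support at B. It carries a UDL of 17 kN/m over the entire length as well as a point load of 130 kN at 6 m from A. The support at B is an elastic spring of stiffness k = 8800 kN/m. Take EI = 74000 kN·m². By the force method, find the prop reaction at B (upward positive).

Take the reaction at B as the redundant and release it; the primary structure is a cantilever fixed at A.
Downward deflection at the released point B due to the loads:
  UDL 17: wL⁴/(8EI) = 8704/EI
  point load 130 at a = 6: Pa²(3L − a)/(6EI) = 14040/EI
  δ_0 = 22744/EI
Flexibility coefficient — unit upward force at B: δ_{BB} = L³/(3EI) = 170.7/EI.
With EI = 74000 kN·m²: δ_0 = 0.30735 m and δ_{BB} = 0.002306 m/kN.
Compatibility — the spring shortens by R_B/k under the reaction it provides: δ_0 − R_B·δ_{BB} = R_B/k. With 1/k = 0.000114 m/kN, R_B = δ_0 / (δ_{BB} + 1/k) = 0.30735 / (0.002306 + 0.000114) = 127 kN.

R_B = 127 kN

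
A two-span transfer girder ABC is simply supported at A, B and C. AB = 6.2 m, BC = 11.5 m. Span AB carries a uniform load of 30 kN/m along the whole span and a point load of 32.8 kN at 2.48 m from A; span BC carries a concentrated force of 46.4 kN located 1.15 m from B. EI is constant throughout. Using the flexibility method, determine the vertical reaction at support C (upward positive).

R_C = -3.369 kN

Insert a hinge at B; M_B is the redundant, and each span becomes simply supported.
End slopes at the hinge B, treating each span as simply supported:
  span AB: UDL 30: wL³/(24EI) = 297.9/EI
  span AB: point load 32.8 at a = 2.48: Pab(L + a)/(6LEI) = 70.61/EI
  span BC: point load 46.4 at a = 1.15: Pab(L + b)/(6LEI) = 174.9/EI
  relative rotation θ_0 = (368.5 + 174.9)/EI = 543.4/EI
A unit hogging moment at B produces rotation L₁/(3EI) + L₂/(3EI) = 5.9/EI.
Compatibility: M_B·(L₁+L₂)/(3EI) = θ_0, giving M_B = 92.1 kN·m (hogging).
Span BC, ΣM about C: R_B^{BC}·11.5 = 480.2 + 92.1, so R_B^{BC} = 49.77 kN and R_C = 46.4 − 49.77 = -3.369 kN.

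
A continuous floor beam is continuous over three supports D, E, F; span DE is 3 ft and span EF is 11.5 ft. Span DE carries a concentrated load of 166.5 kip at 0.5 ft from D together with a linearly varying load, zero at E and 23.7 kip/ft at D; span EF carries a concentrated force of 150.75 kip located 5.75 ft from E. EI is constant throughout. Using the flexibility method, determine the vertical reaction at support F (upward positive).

Insert a hinge at E; M_E is the redundant, and each span becomes simply supported.
Discontinuity in slope at E on the released structure — sum the simple-span end rotations:
  span DE: point load 166.5 at a = 0.5: Pab(L + a)/(6LEI) = 40.47/EI
  span DE: triangular load, peak 23.7: 7w₀L³/(360EI) = 12.44/EI
  span EF: point load 150.75 at a = 5.75: Pab(L + b)/(6LEI) = 1246/EI
  relative rotation θ_0 = (52.91 + 1246)/EI = 1299/EI
A unit hogging moment at E produces rotation L₁/(3EI) + L₂/(3EI) = 4.833/EI.
Compatibility: M_E·(L₁+L₂)/(3EI) = θ_0, giving M_E = 268.7 kip·ft (hogging).
Span EF, ΣM about F: R_E^{EF}·11.5 = 866.8 + 268.7, so R_E^{EF} = 98.74 kip and R_F = 150.8 − 98.74 = 52.01 kip.

R_F = 52.01 kip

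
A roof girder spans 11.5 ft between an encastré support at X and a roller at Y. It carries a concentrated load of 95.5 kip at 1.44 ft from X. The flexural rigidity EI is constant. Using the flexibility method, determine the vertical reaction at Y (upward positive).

Release the roller at Y. Primary structure: cantilever fixed at X.
Deflection at Y on the released cantilever, summing each load's contribution:
  point load 95.5 at a = 1.44: Pa²(3L − a)/(6EI) = 1091/EI
Flexibility coefficient — unit upward force at Y: δ_{YY} = L³/(3EI) = 507/EI.
The prop prevents deflection at Y: R_Y = δ_0/δ_{YY} = 1091/507 = 2.152 kip.

R_Y = 2.152 kip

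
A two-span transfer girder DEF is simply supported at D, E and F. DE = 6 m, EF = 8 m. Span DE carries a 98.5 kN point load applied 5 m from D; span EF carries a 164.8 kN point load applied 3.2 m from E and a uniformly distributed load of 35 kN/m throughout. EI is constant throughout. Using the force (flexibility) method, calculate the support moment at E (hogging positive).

Release continuity at E by inserting a hinge; the redundant is the internal moment M_E. The primary structure is two simply-supported spans DE and EF.
Rotations at E on the released spans (each span's end-slope, ×1/EI):
  span DE: point load 98.5 at a = 5: Pab(L + a)/(6LEI) = 150.5/EI
  span EF: point load 164.8 at a = 3.2: Pab(L + b)/(6LEI) = 675/EI
  span EF: UDL 35: wL³/(24EI) = 746.7/EI
  relative rotation θ_0 = (150.5 + 1422)/EI = 1572/EI
A unit hogging moment at E produces rotation L₁/(3EI) + L₂/(3EI) = 4.667/EI.
Slope continuity at E: θ_0 = M_E·4.667/EI, so M_E = 1572/4.667 = 336.9 kN·m (hogging).

M_E = 336.9 kN·m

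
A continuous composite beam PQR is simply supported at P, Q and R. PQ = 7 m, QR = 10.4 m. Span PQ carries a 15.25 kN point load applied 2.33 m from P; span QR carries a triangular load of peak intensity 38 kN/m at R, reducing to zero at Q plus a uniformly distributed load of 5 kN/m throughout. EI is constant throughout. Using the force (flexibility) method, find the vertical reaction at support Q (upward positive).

Release continuity at Q by inserting a hinge; the redundant is the internal moment M_Q. The primary structure is two simply-supported spans PQ and QR.
Rotations at Q on the released spans (each span's end-slope, ×1/EI):
  span PQ: point load 15.25 at a = 2.33: Pab(L + a)/(6LEI) = 36.86/EI
  span QR: triangular load, peak 38: 7w₀L³/(360EI) = 831.1/EI
  span QR: UDL 5: wL³/(24EI) = 234.3/EI
  relative rotation θ_0 = (36.86 + 1065)/EI = 1102/EI
A unit hogging moment at Q produces rotation L₁/(3EI) + L₂/(3EI) = 5.8/EI.
Slope continuity at Q: θ_0 = M_Q·5.8/EI, so M_Q = 1102/5.8 = 190.1 kN·m (hogging).
Span PQ, ΣM about P with M_Q applied at Q: R_Q^{PQ}·7 = 35.53 + 190.1, so R_Q^{PQ} = 32.23 kN and R_P = 15.25 − 32.23 = -16.98 kN.
Span QR, ΣM about R: R_Q^{QR}·10.4 = 955.4 + 190.1, so R_Q^{QR} = 110.1 kN and R_R = 249.6 − 110.1 = 139.5 kN.
R_Q = 32.23 + 110.1 = 142.4 kN.

R_Q = 142.4 kN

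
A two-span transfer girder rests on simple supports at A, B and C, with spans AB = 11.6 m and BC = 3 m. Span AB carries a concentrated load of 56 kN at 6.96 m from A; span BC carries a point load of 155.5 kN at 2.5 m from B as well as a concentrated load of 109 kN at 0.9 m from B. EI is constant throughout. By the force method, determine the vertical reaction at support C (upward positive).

R_C = 122.7 kN

Release continuity at B by inserting a hinge; the redundant is the internal moment M_B. The primary structure is two simply-supported spans AB and BC.
Discontinuity in slope at B on the released structure — sum the simple-span end rotations:
  span AB: point load 56 at a = 6.96: Pab(L + a)/(6LEI) = 482.3/EI
  span BC: point load 155.5 at a = 2.5: Pab(L + b)/(6LEI) = 37.8/EI
  span BC: point load 109 at a = 0.9: Pab(L + b)/(6LEI) = 58.37/EI
  relative rotation θ_0 = (482.3 + 96.16)/EI = 578.4/EI
A unit hogging moment at B produces rotation L₁/(3EI) + L₂/(3EI) = 4.867/EI.
Slope continuity at B: θ_0 = M_B·4.867/EI, so M_B = 578.4/4.867 = 118.9 kN·m (hogging).
Span BC, ΣM about C: R_B^{BC}·3 = 306.6 + 118.9, so R_B^{BC} = 141.8 kN and R_C = 264.5 − 141.8 = 122.7 kN.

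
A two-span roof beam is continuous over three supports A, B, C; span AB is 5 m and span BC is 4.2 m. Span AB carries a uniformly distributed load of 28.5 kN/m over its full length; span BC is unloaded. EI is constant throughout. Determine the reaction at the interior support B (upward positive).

Take M_B as the redundant. Released structure: two simple spans AB and BC with a hinge at B.
End slopes at the hinge B, treating each span as simply supported:
  span AB: UDL 28.5: wL³/(24EI) = 148.4/EI
  relative rotation θ_0 = (148.4 + 0)/EI = 148.4/EI
A unit hogging moment at B produces rotation L₁/(3EI) + L₂/(3EI) = 3.067/EI.
Compatibility: M_B·(L₁+L₂)/(3EI) = θ_0, giving M_B = 48.4 kN·m (hogging).
Span AB, ΣM about A with M_B applied at B: R_B^{AB}·5 = 356.2 + 48.4, so R_B^{AB} = 80.93 kN and R_A = 142.5 − 80.93 = 61.57 kN.
Span BC, ΣM about C: R_B^{BC}·4.2 = 0 + 48.4, so R_B^{BC} = 11.52 kN and R_C = 0 − 11.52 = -11.52 kN.
R_B = 80.93 + 11.52 = 92.46 kN.

R_B = 92.46 kN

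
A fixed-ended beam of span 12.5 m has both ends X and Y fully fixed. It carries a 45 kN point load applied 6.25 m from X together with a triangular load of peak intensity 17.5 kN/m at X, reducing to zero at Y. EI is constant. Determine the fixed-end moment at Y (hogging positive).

M_Y = 161.5 kN·m

Release both end moments; the primary structure is a simply-supported span XY with redundants M_X and M_Y.
End rotations of the released simple span under the applied load (×1/EI):
  at X: point load 45 at a = 6.25: Pab(L + b)/(6LEI) = 439.5/EI
  at Y: point load 45 at a = 6.25: Pab(L + a)/(6LEI) = 439.5/EI
  at X: triangular load, peak 17.5: w₀L³/(45EI) = 759.5/EI
  at Y: triangular load, peak 17.5: 7w₀L³/(360EI) = 664.6/EI
  θ_X0 = 1199/EI,  θ_Y0 = 1104/EI
Flexibility coefficients: a unit moment at one end gives L/(3EI) there and L/(6EI) at the far end, so f₁₁ = f₂₂ = 4.167/EI and f₁₂ = f₂₁ = 2.083/EI.
Compatibility — zero rotation at each built-in end:
  4.167 M_X + 2.083 M_Y = 1199
  2.083 M_X + 4.167 M_Y = 1104
Solving the pair gives M_X = 207 kN·m and M_Y = 161.5 kN·m (hogging).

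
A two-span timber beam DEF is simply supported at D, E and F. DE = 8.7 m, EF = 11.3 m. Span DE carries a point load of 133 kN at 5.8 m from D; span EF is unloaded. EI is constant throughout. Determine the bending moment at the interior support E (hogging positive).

Insert a hinge at E; M_E is the redundant, and each span becomes simply supported.
Discontinuity in slope at E on the released structure — sum the simple-span end rotations:
  span DE: point load 133 at a = 5.8: Pab(L + a)/(6LEI) = 621.4/EI
  relative rotation θ_0 = (621.4 + 0)/EI = 621.4/EI
A unit hogging moment at E produces rotation L₁/(3EI) + L₂/(3EI) = 6.667/EI.
Slope continuity at E: θ_0 = M_E·6.667/EI, so M_E = 621.4/6.667 = 93.21 kN·m (hogging).

M_E = 93.21 kN·m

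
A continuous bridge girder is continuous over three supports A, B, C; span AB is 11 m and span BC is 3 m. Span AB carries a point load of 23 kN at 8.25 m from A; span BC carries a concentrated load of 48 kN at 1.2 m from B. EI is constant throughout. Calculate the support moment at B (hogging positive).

Insert a hinge at B; M_B is the redundant, and each span becomes simply supported.
Discontinuity in slope at B on the released structure — sum the simple-span end rotations:
  span AB: point load 23 at a = 8.25: Pab(L + a)/(6LEI) = 152.2/EI
  span BC: point load 48 at a = 1.2: Pab(L + b)/(6LEI) = 27.65/EI
  relative rotation θ_0 = (152.2 + 27.65)/EI = 179.8/EI
A unit hogging moment at B produces rotation L₁/(3EI) + L₂/(3EI) = 4.667/EI.
Compatibility: M_B·(L₁+L₂)/(3EI) = θ_0, giving M_B = 38.54 kN·m (hogging).

M_B = 38.54 kN·m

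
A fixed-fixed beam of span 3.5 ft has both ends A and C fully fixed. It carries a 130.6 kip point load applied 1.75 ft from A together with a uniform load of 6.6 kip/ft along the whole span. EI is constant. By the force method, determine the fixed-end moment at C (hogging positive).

Take the two fixed-end moments M_A, M_C as redundants; the released structure is the simple span AC.
End rotations of the released simple span under the applied load (×1/EI):
  at A: point load 130.6 at a = 1.75: Pab(L + b)/(6LEI) = 99.99/EI
  at C: point load 130.6 at a = 1.75: Pab(L + a)/(6LEI) = 99.99/EI
  at A: UDL 6.6: wL³/(24EI) = 11.79/EI
  at C: UDL 6.6: wL³/(24EI) = 11.79/EI
  θ_A0 = 111.8/EI,  θ_C0 = 111.8/EI
Flexibility coefficients: a unit moment at one end gives L/(3EI) there and L/(6EI) at the far end, so f₁₁ = f₂₂ = 1.167/EI and f₁₂ = f₂₁ = 0.5833/EI.
Compatibility — zero rotation at each built-in end:
  1.167 M_A + 0.5833 M_C = 111.8
  0.5833 M_A + 1.167 M_C = 111.8
Solving the pair gives M_A = 63.88 kip·ft and M_C = 63.88 kip·ft (hogging).

M_C = 63.88 kip·ft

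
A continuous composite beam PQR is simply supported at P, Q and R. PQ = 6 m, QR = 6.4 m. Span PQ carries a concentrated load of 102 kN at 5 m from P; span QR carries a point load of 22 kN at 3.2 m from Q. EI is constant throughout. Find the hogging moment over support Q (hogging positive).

M_Q = 51.33 kN·m

Release continuity at Q by inserting a hinge; the redundant is the internal moment M_Q. The primary structure is two simply-supported spans PQ and QR.
Discontinuity in slope at Q on the released structure — sum the simple-span end rotations:
  span PQ: point load 102 at a = 5: Pab(L + a)/(6LEI) = 155.8/EI
  span QR: point load 22 at a = 3.2: Pab(L + b)/(6LEI) = 56.32/EI
  relative rotation θ_0 = (155.8 + 56.32)/EI = 212.2/EI
A unit hogging moment at Q produces rotation L₁/(3EI) + L₂/(3EI) = 4.133/EI.
Slope continuity at Q: θ_0 = M_Q·4.133/EI, so M_Q = 212.2/4.133 = 51.33 kN·m (hogging).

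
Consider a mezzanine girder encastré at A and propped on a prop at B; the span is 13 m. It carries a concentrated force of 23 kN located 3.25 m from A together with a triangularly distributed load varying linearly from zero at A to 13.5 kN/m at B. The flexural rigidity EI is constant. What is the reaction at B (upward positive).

Release the roller at B. Primary structure: cantilever fixed at A.
Downward deflection at the released point B due to the loads:
  point load 23 at a = 3.25: Pa²(3L − a)/(6EI) = 1448/EI
  triangular load, peak 13.5 at the free end: 11w₀L⁴/(120EI) = 35344/EI
  δ_0 = 36792/EI
Tip deflection under a unit load at B: L³/(3EI) = 732.3/EI.
The prop prevents deflection at B: R_B = δ_0/δ_{BB} = 36792/732.3 = 50.24 kN.

R_B = 50.24 kN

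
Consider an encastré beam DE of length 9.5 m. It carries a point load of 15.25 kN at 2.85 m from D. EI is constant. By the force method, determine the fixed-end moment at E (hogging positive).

M_E = 9.127 kN·m

Take the two fixed-end moments M_D, M_E as redundants; the released structure is the simple span DE.
End rotations of the released simple span under the applied load (×1/EI):
  at D: point load 15.25 at a = 2.85: Pab(L + b)/(6LEI) = 81.89/EI
  at E: point load 15.25 at a = 2.85: Pab(L + a)/(6LEI) = 62.62/EI
  θ_D0 = 81.89/EI,  θ_E0 = 62.62/EI
Flexibility coefficients: a unit moment at one end gives L/(3EI) there and L/(6EI) at the far end, so f₁₁ = f₂₂ = 3.167/EI and f₁₂ = f₂₁ = 1.583/EI.
Compatibility — zero rotation at each built-in end:
  3.167 M_D + 1.583 M_E = 81.89
  1.583 M_D + 3.167 M_E = 62.62
Solving the pair gives M_D = 21.3 kN·m and M_E = 9.127 kN·m (hogging).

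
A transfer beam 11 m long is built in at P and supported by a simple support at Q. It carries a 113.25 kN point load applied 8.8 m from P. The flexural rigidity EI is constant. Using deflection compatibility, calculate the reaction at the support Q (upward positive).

Choose R_Q as the redundant. The primary structure is the cantilever fixed at P.
Deflection at Q on the released cantilever, summing each load's contribution:
  point load 113.25 at a = 8.8: Pa²(3L − a)/(6EI) = 35373/EI
Flexibility coefficient — unit upward force at Q: δ_{QQ} = L³/(3EI) = 443.7/EI.
Compatibility at Q: δ_0 − R_Q·δ_{QQ} = 0, so R_Q = 35373/443.7 = 79.73 kN.

R_Q = 79.73 kN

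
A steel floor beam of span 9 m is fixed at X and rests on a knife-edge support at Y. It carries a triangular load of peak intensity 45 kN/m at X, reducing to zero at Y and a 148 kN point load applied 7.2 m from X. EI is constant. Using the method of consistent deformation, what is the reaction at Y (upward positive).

R_Y = 144.7 kN

Release the roller at Y. Primary structure: cantilever fixed at X.
Downward deflection at the released point Y due to the loads:
  triangular load, peak 45 at the fixed end: w₀L⁴/(30EI) = 9842/EI
  point load 148 at a = 7.2: Pa²(3L − a)/(6EI) = 25319/EI
  δ_0 = 35160/EI
Tip deflection under a unit load at Y: L³/(3EI) = 243/EI.
The prop prevents deflection at Y: R_Y = δ_0/δ_{YY} = 35160/243 = 144.7 kN.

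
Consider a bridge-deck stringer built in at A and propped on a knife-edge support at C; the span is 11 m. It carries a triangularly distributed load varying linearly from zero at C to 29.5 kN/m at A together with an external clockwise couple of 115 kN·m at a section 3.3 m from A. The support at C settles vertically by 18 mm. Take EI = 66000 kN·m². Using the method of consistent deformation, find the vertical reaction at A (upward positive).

Choose R_C as the redundant. The primary structure is the cantilever fixed at A.
Deflection at C on the released cantilever, summing each load's contribution:
  triangular load, peak 29.5 at the fixed end: w₀L⁴/(30EI) = 14397/EI
  clockwise couple 115 at a = 3.3: M₀a(2L − a)/(2EI) = 3548/EI
  δ_0 = 17945/EI
Tip deflection under a unit load at C: L³/(3EI) = 443.7/EI.
With EI = 66000 kN·m²: δ_0 = 0.2719 m and δ_{CC} = 0.006722 m/kN.
Compatibility — the beam at C must follow the support down by 0.018 m: δ_0 − R_C·δ_{CC} = 0.018, so R_C = (0.2719 − 0.018)/0.006722 = 37.77 kN.
Vertical equilibrium: R_A = ΣP − R_C = 162.2 − 37.77 = 124.5 kN.

R_A = 124.5 kN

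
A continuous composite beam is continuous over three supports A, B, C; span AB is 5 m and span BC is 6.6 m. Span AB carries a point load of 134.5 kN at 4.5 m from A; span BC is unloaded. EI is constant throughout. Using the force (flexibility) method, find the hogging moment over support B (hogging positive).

M_B = 24.78 kN·m

Take M_B as the redundant. Released structure: two simple spans AB and BC with a hinge at B.
Rotations at B on the released spans (each span's end-slope, ×1/EI):
  span AB: point load 134.5 at a = 4.5: Pab(L + a)/(6LEI) = 95.83/EI
  relative rotation θ_0 = (95.83 + 0)/EI = 95.83/EI
A unit hogging moment at B produces rotation L₁/(3EI) + L₂/(3EI) = 3.867/EI.
Compatibility: M_B·(L₁+L₂)/(3EI) = θ_0, giving M_B = 24.78 kN·m (hogging).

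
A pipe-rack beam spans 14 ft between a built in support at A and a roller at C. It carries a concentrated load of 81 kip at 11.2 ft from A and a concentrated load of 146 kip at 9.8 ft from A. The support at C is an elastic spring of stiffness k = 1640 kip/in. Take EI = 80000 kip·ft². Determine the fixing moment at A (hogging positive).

Take the reaction at C as the redundant and release it; the primary structure is a cantilever fixed at A.
Free-end deflection of the primary structure under the applied loading (downward +):
  point load 81 at a = 11.2: Pa²(3L − a)/(6EI) = 52158/EI
  point load 146 at a = 9.8: Pa²(3L − a)/(6EI) = 75251/EI
  δ_0 = 127408/EI
Tip deflection under a unit load at C: L³/(3EI) = 914.7/EI.
With EI = 80000 kip·ft²: δ_0 = 1.5926 ft and δ_{CC} = 0.011433 ft/kip.
Compatibility — the spring shortens by R_C/k under the reaction it provides: δ_0 − R_C·δ_{CC} = R_C/k. With 1/k = 1/(1640×12) ft/kip = 0.000051 ft/kip, R_C = δ_0 / (δ_{CC} + 1/k) = 1.5926 / (0.011433 + 0.000051) = 138.7 kip.
Moment equilibrium about A: M_A = Σ(load moments about A) − R_C·L = 2338 − 138.7×14 = 396.5 kip·ft.

M_A = 396.5 kip·ft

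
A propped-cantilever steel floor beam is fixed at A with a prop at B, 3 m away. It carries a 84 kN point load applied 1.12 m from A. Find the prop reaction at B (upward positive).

Take the reaction at B as the redundant and release it; the primary structure is a cantilever fixed at A.
Free-end deflection of the primary structure under the applied loading (downward +):
  point load 84 at a = 1.12: Pa²(3L − a)/(6EI) = 138.4/EI
Tip deflection under a unit load at B: L³/(3EI) = 9/EI.
Compatibility at B: δ_0 − R_B·δ_{BB} = 0, so R_B = 138.4/9 = 15.38 kN.

R_B = 15.38 kN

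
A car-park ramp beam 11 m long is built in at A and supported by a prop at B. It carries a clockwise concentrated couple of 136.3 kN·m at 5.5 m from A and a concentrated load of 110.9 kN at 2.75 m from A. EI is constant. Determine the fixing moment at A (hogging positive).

Remove the prop at B; the released (primary) structure is a cantilever built in at A.
Free-end deflection of the primary structure under the applied loading (downward +):
  clockwise couple 136.3 at a = 5.5: M₀a(2L − a)/(2EI) = 6185/EI
  point load 110.9 at a = 2.75: Pa²(3L − a)/(6EI) = 4228/EI
  δ_0 = 10413/EI
Tip deflection under a unit load at B: L³/(3EI) = 443.7/EI.
Compatibility at B: δ_0 − R_B·δ_{BB} = 0, so R_B = 10413/443.7 = 23.47 kN.
Moment equilibrium about A: M_A = Σ(load moments about A) − R_B·L = 441.3 − 23.47×11 = 183.1 kN·m.

M_A = 183.1 kN·m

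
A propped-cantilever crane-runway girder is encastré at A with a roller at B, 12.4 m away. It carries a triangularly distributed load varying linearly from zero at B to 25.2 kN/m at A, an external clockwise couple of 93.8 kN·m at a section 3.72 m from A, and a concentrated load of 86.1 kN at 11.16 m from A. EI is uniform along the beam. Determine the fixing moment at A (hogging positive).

Take the reaction at B as the redundant and release it; the primary structure is a cantilever fixed at A.
Downward deflection at the released point B due to the loads:
  triangular load, peak 25.2 at the fixed end: w₀L⁴/(30EI) = 19859/EI
  clockwise couple 93.8 at a = 3.72: M₀a(2L − a)/(2EI) = 3678/EI
  point load 86.1 at a = 11.16: Pa²(3L − a)/(6EI) = 46539/EI
  δ_0 = 70077/EI
Flexibility coefficient — unit upward force at B: δ_{BB} = L³/(3EI) = 635.5/EI.
Compatibility at B: δ_0 − R_B·δ_{BB} = 0, so R_B = 70077/635.5 = 110.3 kN.
Moment equilibrium about A: M_A = Σ(load moments about A) − R_B·L = 1700 − 110.3×12.4 = 333.2 kN·m.

M_A = 333.2 kN·m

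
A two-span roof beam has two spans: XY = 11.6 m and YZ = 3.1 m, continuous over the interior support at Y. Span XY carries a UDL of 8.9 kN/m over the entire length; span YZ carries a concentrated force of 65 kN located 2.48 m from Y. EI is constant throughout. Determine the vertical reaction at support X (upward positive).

Insert a hinge at Y; M_Y is the redundant, and each span becomes simply supported.
Rotations at Y on the released spans (each span's end-slope, ×1/EI):
  span XY: UDL 8.9: wL³/(24EI) = 578.8/EI
  span YZ: point load 65 at a = 2.48: Pab(L + b)/(6LEI) = 19.99/EI
  relative rotation θ_0 = (578.8 + 19.99)/EI = 598.8/EI
A unit hogging moment at Y produces rotation L₁/(3EI) + L₂/(3EI) = 4.9/EI.
Compatibility: M_Y·(L₁+L₂)/(3EI) = θ_0, giving M_Y = 122.2 kN·m (hogging).
Span XY, ΣM about X with M_Y applied at Y: R_Y^{XY}·11.6 = 598.8 + 122.2, so R_Y^{XY} = 62.16 kN and R_X = 103.2 − 62.16 = 41.08 kN.

R_X = 41.08 kN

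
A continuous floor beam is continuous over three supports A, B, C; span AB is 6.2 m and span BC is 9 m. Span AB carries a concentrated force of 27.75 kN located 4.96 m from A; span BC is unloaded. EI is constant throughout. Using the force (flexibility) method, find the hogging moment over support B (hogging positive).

M_B = 10.11 kN·m

Take M_B as the redundant. Released structure: two simple spans AB and BC with a hinge at B.
Rotations at B on the released spans (each span's end-slope, ×1/EI):
  span AB: point load 27.75 at a = 4.96: Pab(L + a)/(6LEI) = 51.2/EI
  relative rotation θ_0 = (51.2 + 0)/EI = 51.2/EI
A unit hogging moment at B produces rotation L₁/(3EI) + L₂/(3EI) = 5.067/EI.
Slope continuity at B: θ_0 = M_B·5.067/EI, so M_B = 51.2/5.067 = 10.11 kN·m (hogging).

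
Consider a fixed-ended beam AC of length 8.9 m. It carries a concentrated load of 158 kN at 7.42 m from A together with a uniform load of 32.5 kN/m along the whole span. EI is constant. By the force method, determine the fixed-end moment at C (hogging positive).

M_C = 377.1 kN·m

Release both end moments; the primary structure is a simply-supported span AC with redundants M_A and M_C.
On the primary (simply-supported) span, the end slopes from the loading are:
  at A: point load 158 at a = 7.42: Pab(L + b)/(6LEI) = 337.3/EI
  at C: point load 158 at a = 7.42: Pab(L + a)/(6LEI) = 530.3/EI
  at A: UDL 32.5: wL³/(24EI) = 954.6/EI
  at C: UDL 32.5: wL³/(24EI) = 954.6/EI
  θ_A0 = 1292/EI,  θ_C0 = 1485/EI
Flexibility coefficients: a unit moment at one end gives L/(3EI) there and L/(6EI) at the far end, so f₁₁ = f₂₂ = 2.967/EI and f₁₂ = f₂₁ = 1.483/EI.
Compatibility — zero rotation at each built-in end:
  2.967 M_A + 1.483 M_C = 1292
  1.483 M_A + 2.967 M_C = 1485
Solving the pair gives M_A = 246.9 kN·m and M_C = 377.1 kN·m (hogging).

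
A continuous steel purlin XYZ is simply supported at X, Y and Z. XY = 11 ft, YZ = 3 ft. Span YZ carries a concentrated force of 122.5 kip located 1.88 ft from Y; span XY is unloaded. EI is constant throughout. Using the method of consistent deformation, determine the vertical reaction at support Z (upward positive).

Release continuity at Y by inserting a hinge; the redundant is the internal moment M_Y. The primary structure is two simply-supported spans XY and YZ.
End slopes at the hinge Y, treating each span as simply supported:
  span YZ: point load 122.5 at a = 1.88: Pab(L + b)/(6LEI) = 59.04/EI
  relative rotation θ_0 = (0 + 59.04)/EI = 59.04/EI
A unit hogging moment at Y produces rotation L₁/(3EI) + L₂/(3EI) = 4.667/EI.
Slope continuity at Y: θ_0 = M_Y·4.667/EI, so M_Y = 59.04/4.667 = 12.65 kip·ft (hogging).
Span YZ, ΣM about Z: R_Y^{YZ}·3 = 137.2 + 12.65, so R_Y^{YZ} = 49.95 kip and R_Z = 122.5 − 49.95 = 72.55 kip.

R_Z = 72.55 kip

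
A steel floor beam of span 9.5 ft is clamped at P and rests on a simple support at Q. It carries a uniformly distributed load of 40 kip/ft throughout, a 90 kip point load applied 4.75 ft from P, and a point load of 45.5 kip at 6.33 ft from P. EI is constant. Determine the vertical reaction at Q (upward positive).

R_Q = 194.2 kip

Choose R_Q as the redundant. The primary structure is the cantilever fixed at P.
Free-end deflection of the primary structure under the applied loading (downward +):
  UDL 40: wL⁴/(8EI) = 40725/EI
  point load 90 at a = 4.75: Pa²(3L − a)/(6EI) = 8038/EI
  point load 45.5 at a = 6.33: Pa²(3L − a)/(6EI) = 6736/EI
  δ_0 = 55500/EI
Tip deflection under a unit load at Q: L³/(3EI) = 285.8/EI.
The prop prevents deflection at Q: R_Q = δ_0/δ_{QQ} = 55500/285.8 = 194.2 kip.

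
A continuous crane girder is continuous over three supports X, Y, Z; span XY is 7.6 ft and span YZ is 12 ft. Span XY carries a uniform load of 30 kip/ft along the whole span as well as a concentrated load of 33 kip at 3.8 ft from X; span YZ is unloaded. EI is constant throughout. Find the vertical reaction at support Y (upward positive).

R_Y = 152.5 kip

Take M_Y as the redundant. Released structure: two simple spans XY and YZ with a hinge at Y.
Discontinuity in slope at Y on the released structure — sum the simple-span end rotations:
  span XY: UDL 30: wL³/(24EI) = 548.7/EI
  span XY: point load 33 at a = 3.8: Pab(L + a)/(6LEI) = 119.1/EI
  relative rotation θ_0 = (667.9 + 0)/EI = 667.9/EI
A unit hogging moment at Y produces rotation L₁/(3EI) + L₂/(3EI) = 6.533/EI.
Slope continuity at Y: θ_0 = M_Y·6.533/EI, so M_Y = 667.9/6.533 = 102.2 kip·ft (hogging).
Span XY, ΣM about X with M_Y applied at Y: R_Y^{XY}·7.6 = 991.8 + 102.2, so R_Y^{XY} = 144 kip and R_X = 261 − 144 = 117 kip.
Span YZ, ΣM about Z: R_Y^{YZ}·12 = 0 + 102.2, so R_Y^{YZ} = 8.518 kip and R_Z = 0 − 8.518 = -8.518 kip.
R_Y = 144 + 8.518 = 152.5 kip.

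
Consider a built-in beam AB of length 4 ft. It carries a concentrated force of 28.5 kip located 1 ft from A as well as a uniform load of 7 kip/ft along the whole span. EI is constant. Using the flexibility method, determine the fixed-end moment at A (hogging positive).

M_A = 25.36 kip·ft

Release both end moments; the primary structure is a simply-supported span AB with redundants M_A and M_B.
Simple-span end rotations at A and B under the given loads:
  at A: point load 28.5 at a = 1: Pab(L + b)/(6LEI) = 24.94/EI
  at B: point load 28.5 at a = 1: Pab(L + a)/(6LEI) = 17.81/EI
  at A: UDL 7: wL³/(24EI) = 18.67/EI
  at B: UDL 7: wL³/(24EI) = 18.67/EI
  θ_A0 = 43.6/EI,  θ_B0 = 36.48/EI
Flexibility coefficients: a unit moment at one end gives L/(3EI) there and L/(6EI) at the far end, so f₁₁ = f₂₂ = 1.333/EI and f₁₂ = f₂₁ = 0.6667/EI.
Compatibility — zero rotation at each built-in end:
  1.333 M_A + 0.6667 M_B = 43.6
  0.6667 M_A + 1.333 M_B = 36.48
Solving the pair gives M_A = 25.36 kip·ft and M_B = 14.68 kip·ft (hogging).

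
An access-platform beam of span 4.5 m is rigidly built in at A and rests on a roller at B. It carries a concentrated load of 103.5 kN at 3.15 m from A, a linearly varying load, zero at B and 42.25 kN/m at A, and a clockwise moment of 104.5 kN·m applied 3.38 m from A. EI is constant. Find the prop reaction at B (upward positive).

R_B = 110 kN

Remove the prop at B; the released (primary) structure is a cantilever built in at A.
Free-end deflection of the primary structure under the applied loading (downward +):
  point load 103.5 at a = 3.15: Pa²(3L − a)/(6EI) = 1772/EI
  triangular load, peak 42.25 at the fixed end: w₀L⁴/(30EI) = 577.5/EI
  clockwise couple 104.5 at a = 3.38: M₀a(2L − a)/(2EI) = 992.5/EI
  δ_0 = 3342/EI
Flexibility coefficient — unit upward force at B: δ_{BB} = L³/(3EI) = 30.38/EI.
The prop prevents deflection at B: R_B = δ_0/δ_{BB} = 3342/30.38 = 110 kN.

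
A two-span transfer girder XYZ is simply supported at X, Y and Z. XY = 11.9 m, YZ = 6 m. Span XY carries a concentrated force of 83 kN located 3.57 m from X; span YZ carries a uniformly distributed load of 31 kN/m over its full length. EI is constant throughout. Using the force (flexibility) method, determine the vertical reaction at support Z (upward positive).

R_Z = 70.27 kN

Insert a hinge at Y; M_Y is the redundant, and each span becomes simply supported.
Discontinuity in slope at Y on the released structure — sum the simple-span end rotations:
  span XY: point load 83 at a = 3.57: Pab(L + a)/(6LEI) = 534.8/EI
  span YZ: UDL 31: wL³/(24EI) = 279/EI
  relative rotation θ_0 = (534.8 + 279)/EI = 813.8/EI
A unit hogging moment at Y produces rotation L₁/(3EI) + L₂/(3EI) = 5.967/EI.
Compatibility: M_Y·(L₁+L₂)/(3EI) = θ_0, giving M_Y = 136.4 kN·m (hogging).
Span YZ, ΣM about Z: R_Y^{YZ}·6 = 558 + 136.4, so R_Y^{YZ} = 115.7 kN and R_Z = 186 − 115.7 = 70.27 kN.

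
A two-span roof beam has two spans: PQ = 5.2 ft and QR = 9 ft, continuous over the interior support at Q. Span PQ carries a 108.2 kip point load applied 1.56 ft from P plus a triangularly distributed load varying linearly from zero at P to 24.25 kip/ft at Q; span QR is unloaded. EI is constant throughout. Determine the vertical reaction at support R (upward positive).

R_R = -4.904 kip

Insert a hinge at Q; M_Q is the redundant, and each span becomes simply supported.
End slopes at the hinge Q, treating each span as simply supported:
  span PQ: point load 108.2 at a = 1.56: Pab(L + a)/(6LEI) = 133.1/EI
  span PQ: triangular load, peak 24.25: w₀L³/(45EI) = 75.77/EI
  relative rotation θ_0 = (208.9 + 0)/EI = 208.9/EI
A unit hogging moment at Q produces rotation L₁/(3EI) + L₂/(3EI) = 4.733/EI.
Slope continuity at Q: θ_0 = M_Q·4.733/EI, so M_Q = 208.9/4.733 = 44.13 kip·ft (hogging).
Span QR, ΣM about R: R_Q^{QR}·9 = 0 + 44.13, so R_Q^{QR} = 4.904 kip and R_R = 0 − 4.904 = -4.904 kip.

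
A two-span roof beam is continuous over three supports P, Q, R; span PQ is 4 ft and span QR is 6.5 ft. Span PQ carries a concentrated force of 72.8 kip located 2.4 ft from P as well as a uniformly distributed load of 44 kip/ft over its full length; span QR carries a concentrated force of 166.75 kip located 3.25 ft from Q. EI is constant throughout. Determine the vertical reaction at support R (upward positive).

Take M_Q as the redundant. Released structure: two simple spans PQ and QR with a hinge at Q.
End slopes at the hinge Q, treating each span as simply supported:
  span PQ: point load 72.8 at a = 2.4: Pab(L + a)/(6LEI) = 74.55/EI
  span PQ: UDL 44: wL³/(24EI) = 117.3/EI
  span QR: point load 166.75 at a = 3.25: Pab(L + b)/(6LEI) = 440.3/EI
  relative rotation θ_0 = (191.9 + 440.3)/EI = 632.2/EI
A unit hogging moment at Q produces rotation L₁/(3EI) + L₂/(3EI) = 3.5/EI.
Compatibility: M_Q·(L₁+L₂)/(3EI) = θ_0, giving M_Q = 180.6 kip·ft (hogging).
Span QR, ΣM about R: R_Q^{QR}·6.5 = 541.9 + 180.6, so R_Q^{QR} = 111.2 kip and R_R = 166.8 − 111.2 = 55.59 kip.

R_R = 55.59 kip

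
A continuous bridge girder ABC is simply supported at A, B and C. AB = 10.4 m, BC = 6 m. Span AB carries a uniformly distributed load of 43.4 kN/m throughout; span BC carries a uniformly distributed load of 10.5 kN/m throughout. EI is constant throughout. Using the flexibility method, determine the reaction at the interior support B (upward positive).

Insert a hinge at B; M_B is the redundant, and each span becomes simply supported.
Rotations at B on the released spans (each span's end-slope, ×1/EI):
  span AB: UDL 43.4: wL³/(24EI) = 2034/EI
  span BC: UDL 10.5: wL³/(24EI) = 94.5/EI
  relative rotation θ_0 = (2034 + 94.5)/EI = 2129/EI
A unit hogging moment at B produces rotation L₁/(3EI) + L₂/(3EI) = 5.467/EI.
Slope continuity at B: θ_0 = M_B·5.467/EI, so M_B = 2129/5.467 = 389.4 kN·m (hogging).
Span AB, ΣM about A with M_B applied at B: R_B^{AB}·10.4 = 2347 + 389.4, so R_B^{AB} = 263.1 kN and R_A = 451.4 − 263.1 = 188.2 kN.
Span BC, ΣM about C: R_B^{BC}·6 = 189 + 389.4, so R_B^{BC} = 96.4 kN and R_C = 63 − 96.4 = -33.4 kN.
R_B = 263.1 + 96.4 = 359.5 kN.

R_B = 359.5 kN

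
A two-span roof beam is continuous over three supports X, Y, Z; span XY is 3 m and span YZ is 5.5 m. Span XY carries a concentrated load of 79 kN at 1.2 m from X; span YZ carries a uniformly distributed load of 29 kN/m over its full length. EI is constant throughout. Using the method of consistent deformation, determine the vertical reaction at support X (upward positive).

R_X = 19.06 kN

Release continuity at Y by inserting a hinge; the redundant is the internal moment M_Y. The primary structure is two simply-supported spans XY and YZ.
Rotations at Y on the released spans (each span's end-slope, ×1/EI):
  span XY: point load 79 at a = 1.2: Pab(L + a)/(6LEI) = 39.82/EI
  span YZ: UDL 29: wL³/(24EI) = 201/EI
  relative rotation θ_0 = (39.82 + 201)/EI = 240.9/EI
A unit hogging moment at Y produces rotation L₁/(3EI) + L₂/(3EI) = 2.833/EI.
Slope continuity at Y: θ_0 = M_Y·2.833/EI, so M_Y = 240.9/2.833 = 85.01 kN·m (hogging).
Span XY, ΣM about X with M_Y applied at Y: R_Y^{XY}·3 = 94.8 + 85.01, so R_Y^{XY} = 59.94 kN and R_X = 79 − 59.94 = 19.06 kN.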